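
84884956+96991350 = 181876306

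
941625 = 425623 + 516002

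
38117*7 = 266819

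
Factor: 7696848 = 2^4*3^1 * 41^1*3911^1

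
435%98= 43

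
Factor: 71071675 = 5^2* 53^1 * 53639^1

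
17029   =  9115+7914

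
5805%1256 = 781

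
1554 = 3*518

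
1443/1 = 1443 = 1443.00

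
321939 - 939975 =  - 618036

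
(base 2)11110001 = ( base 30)81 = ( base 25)9g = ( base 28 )8h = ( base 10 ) 241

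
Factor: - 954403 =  - 157^1 * 6079^1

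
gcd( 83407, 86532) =1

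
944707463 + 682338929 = 1627046392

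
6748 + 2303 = 9051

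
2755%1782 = 973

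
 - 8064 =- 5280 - 2784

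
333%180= 153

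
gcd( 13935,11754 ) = 3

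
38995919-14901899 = 24094020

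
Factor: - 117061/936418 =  - 16723/133774 = - 2^( - 1)*7^1 * 211^( - 1)*317^(  -  1)*2389^1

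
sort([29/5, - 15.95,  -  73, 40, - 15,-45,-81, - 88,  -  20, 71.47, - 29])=[ - 88,-81,-73, - 45, - 29, - 20, - 15.95, -15,29/5,40,71.47]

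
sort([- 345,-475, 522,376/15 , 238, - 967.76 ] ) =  [- 967.76 ,  -  475,-345,376/15 , 238, 522] 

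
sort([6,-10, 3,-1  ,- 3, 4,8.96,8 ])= [  -  10, - 3,-1, 3, 4, 6,8,  8.96 ]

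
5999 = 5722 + 277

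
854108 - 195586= 658522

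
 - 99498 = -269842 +170344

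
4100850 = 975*4206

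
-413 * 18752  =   - 7744576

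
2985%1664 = 1321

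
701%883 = 701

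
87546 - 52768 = 34778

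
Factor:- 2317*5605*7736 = - 2^3 *5^1  *7^1*19^1*59^1*331^1 *967^1  =  - 100465768760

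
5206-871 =4335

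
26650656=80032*333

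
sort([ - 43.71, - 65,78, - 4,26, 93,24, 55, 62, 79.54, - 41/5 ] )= [-65, - 43.71,  -  41/5, - 4, 24,26,55, 62,78, 79.54,93 ]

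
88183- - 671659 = 759842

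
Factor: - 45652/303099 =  - 2^2*3^(  -  1 )*71^(  -  1 )*101^1*113^1*1423^( - 1)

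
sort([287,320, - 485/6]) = [ - 485/6, 287,320]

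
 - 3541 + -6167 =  - 9708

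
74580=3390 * 22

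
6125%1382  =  597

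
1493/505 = 1493/505 = 2.96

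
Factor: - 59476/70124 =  - 14869/17531 = - 47^ ( - 1)*373^(  -  1)*14869^1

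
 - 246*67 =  - 16482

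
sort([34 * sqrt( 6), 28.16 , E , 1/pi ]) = [1/pi,E,28.16,34*sqrt ( 6)]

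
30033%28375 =1658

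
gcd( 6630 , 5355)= 255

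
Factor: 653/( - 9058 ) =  - 2^( - 1) * 7^(- 1)*647^( - 1)*653^1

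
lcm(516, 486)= 41796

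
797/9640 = 797/9640 = 0.08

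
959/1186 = 959/1186 =0.81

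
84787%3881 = 3286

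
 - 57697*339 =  - 19559283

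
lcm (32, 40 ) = 160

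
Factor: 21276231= 3^1* 17^1 * 417181^1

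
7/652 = 7/652 = 0.01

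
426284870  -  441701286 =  - 15416416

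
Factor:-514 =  - 2^1 *257^1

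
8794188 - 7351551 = 1442637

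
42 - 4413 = -4371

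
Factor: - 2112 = -2^6*3^1*11^1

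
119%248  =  119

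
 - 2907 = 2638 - 5545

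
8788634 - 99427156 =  - 90638522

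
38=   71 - 33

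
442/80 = 221/40 = 5.53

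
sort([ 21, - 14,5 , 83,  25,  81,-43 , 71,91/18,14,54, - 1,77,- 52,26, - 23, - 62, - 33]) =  [-62,-52, - 43, - 33,-23 , -14,  -  1, 5,91/18, 14 , 21,25,26,54 , 71,77,81,83]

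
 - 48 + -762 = - 810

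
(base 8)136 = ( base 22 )46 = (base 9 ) 114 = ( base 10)94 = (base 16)5e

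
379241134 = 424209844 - 44968710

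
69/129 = 23/43 = 0.53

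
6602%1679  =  1565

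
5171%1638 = 257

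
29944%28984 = 960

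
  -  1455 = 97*(-15 ) 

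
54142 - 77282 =  -  23140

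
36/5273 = 36/5273 = 0.01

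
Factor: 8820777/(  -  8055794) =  - 2^(  -  1) * 3^1*7^1*29^( - 1 )*138893^(-1)*420037^1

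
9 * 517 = 4653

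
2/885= 2/885 = 0.00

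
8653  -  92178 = -83525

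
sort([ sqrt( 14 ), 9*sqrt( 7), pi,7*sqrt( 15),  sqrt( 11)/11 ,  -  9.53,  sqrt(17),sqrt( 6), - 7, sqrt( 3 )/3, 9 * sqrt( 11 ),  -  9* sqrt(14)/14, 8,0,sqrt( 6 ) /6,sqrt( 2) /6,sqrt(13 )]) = [  -  9.53, - 7, - 9 * sqrt( 14)/14,0,sqrt(2)/6,sqrt( 11)/11,sqrt(6 )/6,sqrt( 3)/3, sqrt(6), pi, sqrt(13 ),sqrt( 14 ),sqrt(17) , 8 , 9*sqrt( 7),7 *sqrt( 15 ),9*sqrt( 11)] 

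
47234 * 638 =30135292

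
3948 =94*42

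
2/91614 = 1/45807 = 0.00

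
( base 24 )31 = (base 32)29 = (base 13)58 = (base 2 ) 1001001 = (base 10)73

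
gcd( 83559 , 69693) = 3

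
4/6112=1/1528= 0.00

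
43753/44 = 43753/44=994.39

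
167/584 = 167/584 =0.29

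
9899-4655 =5244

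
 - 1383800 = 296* ( - 4675)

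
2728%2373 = 355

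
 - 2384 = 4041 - 6425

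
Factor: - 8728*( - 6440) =2^6*5^1*7^1*23^1*1091^1=56208320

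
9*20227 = 182043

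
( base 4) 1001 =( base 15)45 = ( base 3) 2102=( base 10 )65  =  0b1000001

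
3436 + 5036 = 8472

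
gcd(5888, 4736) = 128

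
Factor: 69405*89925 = 6241244625= 3^2*5^3*7^1*11^1*109^1*661^1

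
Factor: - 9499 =-7^1*23^1*59^1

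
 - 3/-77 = 3/77 = 0.04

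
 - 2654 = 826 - 3480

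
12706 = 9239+3467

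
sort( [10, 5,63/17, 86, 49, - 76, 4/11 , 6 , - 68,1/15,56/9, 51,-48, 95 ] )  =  [  -  76, - 68, - 48,  1/15, 4/11, 63/17, 5,  6, 56/9, 10,  49, 51,86,95]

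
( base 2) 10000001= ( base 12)A9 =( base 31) 45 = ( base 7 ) 243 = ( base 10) 129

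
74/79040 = 37/39520 = 0.00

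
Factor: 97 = 97^1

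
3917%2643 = 1274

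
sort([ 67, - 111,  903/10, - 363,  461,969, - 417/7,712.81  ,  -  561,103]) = [ - 561, - 363,-111,-417/7,67,903/10,103, 461,712.81,969 ] 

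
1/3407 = 1/3407 =0.00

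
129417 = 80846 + 48571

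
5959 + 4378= 10337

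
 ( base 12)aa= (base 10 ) 130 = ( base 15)8A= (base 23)5f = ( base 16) 82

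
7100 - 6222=878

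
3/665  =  3/665 = 0.00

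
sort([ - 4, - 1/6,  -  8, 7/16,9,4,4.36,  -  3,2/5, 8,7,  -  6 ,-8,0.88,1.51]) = [ - 8, - 8, - 6, - 4 , - 3,-1/6,2/5,  7/16,0.88 , 1.51,  4,4.36,7,8, 9 ] 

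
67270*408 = 27446160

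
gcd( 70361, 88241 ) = 1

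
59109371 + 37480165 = 96589536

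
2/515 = 2/515 = 0.00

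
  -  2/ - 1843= 2/1843=0.00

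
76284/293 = 260 + 104/293 =260.35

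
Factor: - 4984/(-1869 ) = 2^3*3^(  -  1) = 8/3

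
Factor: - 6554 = -2^1*29^1*113^1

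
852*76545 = 65216340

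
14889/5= 2977 + 4/5 = 2977.80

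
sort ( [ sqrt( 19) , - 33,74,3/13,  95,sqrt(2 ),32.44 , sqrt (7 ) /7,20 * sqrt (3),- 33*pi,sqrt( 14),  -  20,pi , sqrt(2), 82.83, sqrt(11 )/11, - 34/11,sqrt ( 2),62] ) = [ - 33*pi, - 33,  -  20, - 34/11,3/13,sqrt(11 )/11, sqrt( 7)/7,sqrt(2),sqrt ( 2),sqrt( 2),pi,sqrt(14),  sqrt( 19),  32.44,  20*sqrt(3) , 62,74, 82.83,95 ] 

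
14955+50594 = 65549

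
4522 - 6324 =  - 1802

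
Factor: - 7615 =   -  5^1*1523^1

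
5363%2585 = 193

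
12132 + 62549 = 74681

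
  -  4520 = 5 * (- 904 ) 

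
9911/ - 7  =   - 1416 + 1/7 = - 1415.86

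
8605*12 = 103260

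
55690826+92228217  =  147919043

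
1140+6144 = 7284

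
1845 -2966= -1121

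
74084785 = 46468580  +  27616205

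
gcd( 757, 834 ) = 1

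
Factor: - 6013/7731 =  - 7/9 = - 3^( - 2)*7^1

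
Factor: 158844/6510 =2^1 * 5^(-1)* 61^1 =122/5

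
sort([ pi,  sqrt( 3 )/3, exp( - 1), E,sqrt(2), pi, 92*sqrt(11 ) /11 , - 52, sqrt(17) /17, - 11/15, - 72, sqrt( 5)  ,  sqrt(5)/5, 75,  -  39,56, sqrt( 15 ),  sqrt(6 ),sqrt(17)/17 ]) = [ - 72, - 52,-39, - 11/15, sqrt(17)/17, sqrt(17) /17,  exp( - 1 ),sqrt( 5) /5, sqrt(3)/3,  sqrt(2), sqrt (5 ) , sqrt(6), E , pi, pi,sqrt(15) , 92*sqrt(11) /11, 56,75]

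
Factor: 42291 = 3^2*37^1*127^1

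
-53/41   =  -53/41= -1.29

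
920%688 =232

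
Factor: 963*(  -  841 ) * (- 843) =3^3*29^2 * 107^1*281^1=682731369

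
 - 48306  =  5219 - 53525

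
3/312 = 1/104 =0.01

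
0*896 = 0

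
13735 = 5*2747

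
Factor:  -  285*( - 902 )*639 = 2^1*3^3*5^1*11^1*19^1 * 41^1*71^1 = 164267730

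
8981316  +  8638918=17620234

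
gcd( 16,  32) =16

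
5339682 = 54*98883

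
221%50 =21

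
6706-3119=3587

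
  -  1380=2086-3466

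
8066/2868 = 4033/1434 = 2.81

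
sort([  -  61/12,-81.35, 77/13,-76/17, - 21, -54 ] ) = [ - 81.35, - 54, - 21,  -  61/12,-76/17,  77/13]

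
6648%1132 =988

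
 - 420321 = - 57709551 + 57289230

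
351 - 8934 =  - 8583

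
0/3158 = 0 =0.00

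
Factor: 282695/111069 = 985/387 = 3^( - 2) * 5^1*43^( - 1)*197^1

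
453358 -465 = 452893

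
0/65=0 = 0.00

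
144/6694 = 72/3347=0.02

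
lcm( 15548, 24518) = 637468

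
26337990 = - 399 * (- 66010)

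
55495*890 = 49390550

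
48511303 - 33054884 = 15456419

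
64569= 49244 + 15325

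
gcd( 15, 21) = 3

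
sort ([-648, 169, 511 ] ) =[ - 648, 169, 511 ]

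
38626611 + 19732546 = 58359157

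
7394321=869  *8509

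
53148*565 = 30028620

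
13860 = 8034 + 5826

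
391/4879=23/287= 0.08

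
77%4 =1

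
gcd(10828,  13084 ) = 4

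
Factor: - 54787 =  - 54787^1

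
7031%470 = 451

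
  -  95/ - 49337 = 95/49337 =0.00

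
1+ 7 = 8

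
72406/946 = 36203/473 = 76.54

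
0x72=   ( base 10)114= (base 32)3I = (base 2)1110010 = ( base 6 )310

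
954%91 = 44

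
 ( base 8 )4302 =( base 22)4dk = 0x8C2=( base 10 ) 2242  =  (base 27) 321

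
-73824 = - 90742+16918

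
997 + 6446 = 7443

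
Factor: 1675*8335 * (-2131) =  - 5^3 * 67^1*1667^1*2131^1  =  - 29751157375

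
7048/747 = 9 + 325/747 = 9.44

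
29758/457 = 29758/457= 65.12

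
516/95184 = 43/7932 = 0.01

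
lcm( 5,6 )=30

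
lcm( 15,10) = 30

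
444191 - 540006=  - 95815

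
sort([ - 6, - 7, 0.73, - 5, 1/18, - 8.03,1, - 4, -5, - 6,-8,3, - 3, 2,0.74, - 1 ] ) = [ - 8.03, - 8,  -  7,  -  6, - 6, - 5 , - 5, - 4, - 3,-1,1/18,0.73 , 0.74,1,2,3]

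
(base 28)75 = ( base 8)311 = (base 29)6R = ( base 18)B3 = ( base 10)201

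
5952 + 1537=7489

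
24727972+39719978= 64447950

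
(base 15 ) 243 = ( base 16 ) 201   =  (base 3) 201000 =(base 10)513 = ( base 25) KD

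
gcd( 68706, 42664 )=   2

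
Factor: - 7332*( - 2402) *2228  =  39238341792 =2^5*3^1*13^1 * 47^1 * 557^1*1201^1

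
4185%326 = 273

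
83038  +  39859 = 122897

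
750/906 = 125/151 =0.83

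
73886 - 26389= 47497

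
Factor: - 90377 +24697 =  - 65680 = - 2^4*5^1*821^1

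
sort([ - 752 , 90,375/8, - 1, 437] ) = [- 752,-1, 375/8, 90, 437 ]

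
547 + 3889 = 4436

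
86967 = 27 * 3221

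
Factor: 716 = 2^2 * 179^1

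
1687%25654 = 1687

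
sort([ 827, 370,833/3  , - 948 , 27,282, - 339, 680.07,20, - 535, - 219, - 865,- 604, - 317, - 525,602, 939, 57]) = [-948, - 865, - 604,  -  535, - 525, - 339, - 317, - 219, 20 , 27 , 57,  833/3,  282, 370,602,  680.07, 827,  939]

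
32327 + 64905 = 97232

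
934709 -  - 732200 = 1666909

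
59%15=14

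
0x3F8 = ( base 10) 1016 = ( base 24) 1i8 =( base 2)1111111000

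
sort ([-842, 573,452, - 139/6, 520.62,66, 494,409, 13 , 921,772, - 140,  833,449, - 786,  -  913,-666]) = [- 913, - 842, - 786, - 666,- 140, - 139/6,13 , 66,409,449,452,494,520.62,  573, 772,833,  921]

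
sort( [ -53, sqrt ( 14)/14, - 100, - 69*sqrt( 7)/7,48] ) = [ - 100, - 53, - 69*sqrt( 7 ) /7,sqrt( 14)/14,48]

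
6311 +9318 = 15629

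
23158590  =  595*38922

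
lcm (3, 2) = 6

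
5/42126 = 5/42126 = 0.00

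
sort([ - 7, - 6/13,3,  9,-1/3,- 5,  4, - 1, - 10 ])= [ - 10, - 7, -5, - 1, - 6/13, - 1/3, 3,4,9]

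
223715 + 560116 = 783831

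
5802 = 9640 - 3838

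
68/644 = 17/161 = 0.11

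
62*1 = 62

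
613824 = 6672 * 92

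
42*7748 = 325416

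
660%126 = 30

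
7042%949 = 399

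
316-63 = 253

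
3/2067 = 1/689 = 0.00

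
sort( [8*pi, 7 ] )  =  [ 7, 8*  pi ] 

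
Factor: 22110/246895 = 6/67 = 2^1*3^1*67^(-1 ) 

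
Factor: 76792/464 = 2^( - 1 ) * 331^1  =  331/2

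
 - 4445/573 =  - 4445/573=- 7.76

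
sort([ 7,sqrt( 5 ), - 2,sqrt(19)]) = [ - 2, sqrt( 5 ), sqrt ( 19), 7 ] 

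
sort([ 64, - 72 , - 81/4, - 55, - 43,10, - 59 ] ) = [ - 72,-59,  -  55, - 43, - 81/4,10,64]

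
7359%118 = 43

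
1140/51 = 22 + 6/17 = 22.35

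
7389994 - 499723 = 6890271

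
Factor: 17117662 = 2^1*151^1*56681^1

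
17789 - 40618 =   -  22829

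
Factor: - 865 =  - 5^1*173^1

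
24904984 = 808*30823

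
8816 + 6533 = 15349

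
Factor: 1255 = 5^1*251^1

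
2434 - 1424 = 1010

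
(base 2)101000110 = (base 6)1302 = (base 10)326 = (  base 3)110002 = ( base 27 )C2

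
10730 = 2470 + 8260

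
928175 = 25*37127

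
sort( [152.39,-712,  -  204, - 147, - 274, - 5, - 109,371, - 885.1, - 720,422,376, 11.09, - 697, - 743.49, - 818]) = [-885.1,- 818,-743.49,-720 , - 712, - 697, - 274, -204, -147, - 109, -5,11.09, 152.39,371,376,422 ] 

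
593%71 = 25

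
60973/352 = 173 + 7/32= 173.22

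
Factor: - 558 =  -2^1*3^2*31^1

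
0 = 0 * 6569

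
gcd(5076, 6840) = 36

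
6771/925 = 183/25 = 7.32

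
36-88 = -52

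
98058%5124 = 702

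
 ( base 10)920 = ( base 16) 398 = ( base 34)r2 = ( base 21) 21h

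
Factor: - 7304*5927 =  - 43290808=- 2^3*11^1*83^1*5927^1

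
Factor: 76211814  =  2^1*3^1*7^1*61^1*151^1 * 197^1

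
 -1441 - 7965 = - 9406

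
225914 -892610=-666696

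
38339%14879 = 8581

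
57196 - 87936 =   -  30740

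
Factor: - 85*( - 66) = 5610 =2^1*3^1*5^1*11^1*17^1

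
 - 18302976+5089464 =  - 13213512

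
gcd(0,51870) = 51870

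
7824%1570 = 1544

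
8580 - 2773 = 5807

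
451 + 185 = 636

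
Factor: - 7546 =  - 2^1*7^3*11^1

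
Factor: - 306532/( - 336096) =2^( - 3)*3^( - 3 )*197^1 =197/216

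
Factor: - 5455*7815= -3^1*5^2*521^1 * 1091^1=-42630825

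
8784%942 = 306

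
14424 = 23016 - 8592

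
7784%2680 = 2424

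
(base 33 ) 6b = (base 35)5y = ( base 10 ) 209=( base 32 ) 6h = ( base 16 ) D1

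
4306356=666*6466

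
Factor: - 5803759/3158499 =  - 3^( - 1) * 13^1 * 19^1*79^( - 1) * 13327^(  -  1 ) *23497^1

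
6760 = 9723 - 2963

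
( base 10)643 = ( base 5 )10033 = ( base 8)1203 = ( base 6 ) 2551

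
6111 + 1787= 7898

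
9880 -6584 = 3296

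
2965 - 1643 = 1322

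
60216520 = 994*60580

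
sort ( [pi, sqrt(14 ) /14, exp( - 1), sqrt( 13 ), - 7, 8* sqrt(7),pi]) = [  -  7, sqrt(14)/14, exp( - 1 ),pi,pi,sqrt( 13),8*sqrt(7)] 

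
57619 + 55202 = 112821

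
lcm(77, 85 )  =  6545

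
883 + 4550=5433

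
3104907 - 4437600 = -1332693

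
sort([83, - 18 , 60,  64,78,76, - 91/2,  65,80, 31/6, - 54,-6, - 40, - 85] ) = [ - 85, - 54,- 91/2,-40, - 18, - 6, 31/6,60,  64 , 65, 76, 78,80, 83]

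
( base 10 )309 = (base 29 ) aj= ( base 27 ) BC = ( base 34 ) 93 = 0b100110101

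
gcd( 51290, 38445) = 5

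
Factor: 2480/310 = 2^3 = 8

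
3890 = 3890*1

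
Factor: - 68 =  -2^2*17^1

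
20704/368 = 56+6/23 = 56.26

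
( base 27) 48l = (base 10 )3153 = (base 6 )22333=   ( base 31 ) 38M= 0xC51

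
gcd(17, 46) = 1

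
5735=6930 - 1195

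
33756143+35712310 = 69468453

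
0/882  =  0=0.00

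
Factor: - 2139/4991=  - 3^1*7^( - 1) = - 3/7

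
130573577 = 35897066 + 94676511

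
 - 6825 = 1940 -8765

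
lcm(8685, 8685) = 8685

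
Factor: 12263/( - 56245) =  - 5^( - 1 ) * 7^(-1) * 1607^( - 1 )*12263^1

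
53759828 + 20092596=73852424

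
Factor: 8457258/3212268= 1409543/535378 = 2^( - 1 )*41^( - 1)*6529^( - 1 )*1409543^1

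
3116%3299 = 3116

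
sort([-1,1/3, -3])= [ - 3, - 1, 1/3 ]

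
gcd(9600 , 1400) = 200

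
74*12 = 888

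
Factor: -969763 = -969763^1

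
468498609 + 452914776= 921413385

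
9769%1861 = 464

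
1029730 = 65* 15842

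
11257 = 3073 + 8184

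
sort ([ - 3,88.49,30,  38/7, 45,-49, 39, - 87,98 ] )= [ - 87, - 49, - 3,38/7,  30,39,45,88.49, 98] 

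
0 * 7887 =0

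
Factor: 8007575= 5^2*320303^1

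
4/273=4/273  =  0.01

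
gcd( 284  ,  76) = 4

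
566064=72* 7862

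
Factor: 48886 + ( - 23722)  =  25164 = 2^2*3^3*233^1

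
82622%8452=6554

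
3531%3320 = 211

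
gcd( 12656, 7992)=8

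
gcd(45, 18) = 9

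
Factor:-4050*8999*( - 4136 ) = 2^4*3^4*5^2*11^1*47^1*8999^1 = 150740449200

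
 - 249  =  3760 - 4009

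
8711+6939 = 15650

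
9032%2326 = 2054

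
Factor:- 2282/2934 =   -  3^(-2)*7^1 =-  7/9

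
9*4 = 36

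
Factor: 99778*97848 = 9763077744=2^4*3^4*7^1 * 151^1*7127^1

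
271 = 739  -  468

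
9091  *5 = 45455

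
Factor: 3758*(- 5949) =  - 22356342 = -2^1* 3^2 *661^1*1879^1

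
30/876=5/146  =  0.03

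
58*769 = 44602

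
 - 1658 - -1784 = 126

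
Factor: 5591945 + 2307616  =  3^2*61^1*14389^1 =7899561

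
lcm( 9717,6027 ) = 476133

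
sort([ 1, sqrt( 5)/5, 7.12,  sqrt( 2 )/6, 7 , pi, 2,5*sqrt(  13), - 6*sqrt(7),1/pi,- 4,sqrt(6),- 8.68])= [ - 6*sqrt( 7), - 8.68,-4,  sqrt (2)/6,  1/pi,sqrt( 5) /5,1, 2, sqrt( 6 ),pi,7,7.12,5*sqrt( 13 )]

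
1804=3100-1296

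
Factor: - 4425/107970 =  - 5/122 = - 2^(  -  1)*5^1*61^(-1 ) 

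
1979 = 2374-395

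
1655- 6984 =  -  5329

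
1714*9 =15426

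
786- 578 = 208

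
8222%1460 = 922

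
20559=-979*(  -  21)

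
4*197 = 788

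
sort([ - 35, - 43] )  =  [  -  43,  -  35 ]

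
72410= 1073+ 71337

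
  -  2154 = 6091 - 8245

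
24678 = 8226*3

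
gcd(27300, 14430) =390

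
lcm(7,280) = 280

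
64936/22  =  32468/11= 2951.64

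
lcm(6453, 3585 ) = 32265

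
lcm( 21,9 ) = 63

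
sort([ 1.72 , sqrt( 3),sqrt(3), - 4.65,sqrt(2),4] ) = [ - 4.65 , sqrt(2) , 1.72,sqrt( 3),sqrt(3), 4 ] 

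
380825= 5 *76165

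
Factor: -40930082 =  - 2^1*20465041^1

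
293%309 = 293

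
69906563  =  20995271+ 48911292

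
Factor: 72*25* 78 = 140400 = 2^4*3^3*5^2*13^1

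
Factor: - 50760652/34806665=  - 2^2*5^( - 1)*167^1*853^( - 1)*8161^ ( - 1)*75989^1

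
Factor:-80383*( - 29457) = 2367842031 = 3^3*31^1 * 1091^1*2593^1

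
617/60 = 10 + 17/60 = 10.28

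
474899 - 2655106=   -  2180207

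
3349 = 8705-5356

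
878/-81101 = -1 + 80223/81101=-0.01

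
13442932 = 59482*226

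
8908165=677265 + 8230900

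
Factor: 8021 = 13^1* 617^1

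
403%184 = 35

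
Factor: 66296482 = 2^1*7^1 * 191^1  *  24793^1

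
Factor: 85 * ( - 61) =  - 5185=-5^1*17^1 * 61^1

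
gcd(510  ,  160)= 10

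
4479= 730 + 3749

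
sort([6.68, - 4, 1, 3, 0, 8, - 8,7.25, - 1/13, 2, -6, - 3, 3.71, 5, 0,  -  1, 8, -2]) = [ - 8, - 6, - 4, - 3  , - 2,-1,- 1/13 , 0,  0 , 1, 2,3, 3.71, 5,6.68,7.25, 8, 8]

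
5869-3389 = 2480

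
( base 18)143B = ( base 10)7193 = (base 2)1110000011001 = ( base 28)94p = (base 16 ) 1C19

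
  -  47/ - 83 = 47/83  =  0.57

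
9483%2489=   2016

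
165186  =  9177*18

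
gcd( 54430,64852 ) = 2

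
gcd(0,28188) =28188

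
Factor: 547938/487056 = 9/8 =2^(  -  3)*3^2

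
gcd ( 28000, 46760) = 280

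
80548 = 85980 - 5432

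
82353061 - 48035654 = 34317407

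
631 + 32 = 663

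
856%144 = 136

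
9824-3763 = 6061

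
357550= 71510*5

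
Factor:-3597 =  - 3^1*11^1*109^1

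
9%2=1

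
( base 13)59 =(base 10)74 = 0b1001010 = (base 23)35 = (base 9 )82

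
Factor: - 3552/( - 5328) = 2^1*3^ (-1)  =  2/3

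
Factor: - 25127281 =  - 47^1*89^1*6007^1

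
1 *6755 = 6755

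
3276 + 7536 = 10812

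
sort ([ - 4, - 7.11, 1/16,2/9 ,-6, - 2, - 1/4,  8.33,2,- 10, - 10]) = [-10, - 10, - 7.11, - 6, - 4,  -  2, - 1/4,1/16,2/9,2,8.33]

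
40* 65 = 2600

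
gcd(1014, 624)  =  78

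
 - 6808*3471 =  - 23630568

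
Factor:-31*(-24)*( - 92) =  - 2^5 *3^1*23^1*31^1 = -68448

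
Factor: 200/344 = 5^2* 43^( - 1 ) = 25/43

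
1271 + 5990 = 7261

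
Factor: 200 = 2^3*5^2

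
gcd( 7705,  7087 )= 1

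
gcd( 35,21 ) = 7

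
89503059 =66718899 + 22784160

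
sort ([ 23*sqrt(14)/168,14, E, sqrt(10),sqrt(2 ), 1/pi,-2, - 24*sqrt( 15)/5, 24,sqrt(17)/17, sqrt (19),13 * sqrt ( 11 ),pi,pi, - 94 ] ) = [ - 94, - 24 * sqrt( 15) /5, - 2,sqrt(17)/17, 1/pi,  23*sqrt( 14)/168, sqrt(2), E,pi,pi,sqrt( 10),sqrt(19),14,24,13*sqrt(11) ] 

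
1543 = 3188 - 1645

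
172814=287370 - 114556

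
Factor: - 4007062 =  - 2^1*19^1*105449^1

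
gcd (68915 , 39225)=5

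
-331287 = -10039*33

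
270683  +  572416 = 843099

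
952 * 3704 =3526208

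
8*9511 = 76088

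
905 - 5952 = -5047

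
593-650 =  - 57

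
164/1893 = 164/1893 = 0.09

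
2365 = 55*43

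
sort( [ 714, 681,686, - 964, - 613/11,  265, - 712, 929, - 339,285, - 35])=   [ - 964, - 712, - 339, - 613/11, - 35, 265,285, 681,686,  714,929] 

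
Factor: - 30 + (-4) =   -  2^1*17^1   =  -34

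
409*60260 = 24646340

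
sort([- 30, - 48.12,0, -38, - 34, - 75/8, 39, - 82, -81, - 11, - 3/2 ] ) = [ - 82, - 81,  -  48.12, - 38,- 34 , - 30, - 11,  -  75/8, - 3/2, 0, 39]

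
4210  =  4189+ 21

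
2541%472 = 181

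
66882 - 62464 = 4418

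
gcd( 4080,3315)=255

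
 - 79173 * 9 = -712557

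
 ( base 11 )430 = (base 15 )247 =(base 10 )517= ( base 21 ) 13d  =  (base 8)1005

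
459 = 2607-2148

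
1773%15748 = 1773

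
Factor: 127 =127^1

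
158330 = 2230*71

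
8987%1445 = 317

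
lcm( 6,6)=6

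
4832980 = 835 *5788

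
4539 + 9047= 13586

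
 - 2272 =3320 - 5592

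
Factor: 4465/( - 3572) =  - 5/4 = - 2^(-2)*5^1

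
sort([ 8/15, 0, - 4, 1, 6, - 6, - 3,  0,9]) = [ - 6, - 4,-3, 0,0,  8/15 , 1, 6,9] 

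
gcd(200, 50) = 50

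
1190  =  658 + 532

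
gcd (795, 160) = 5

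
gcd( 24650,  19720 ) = 4930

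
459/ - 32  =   - 459/32=- 14.34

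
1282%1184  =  98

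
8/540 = 2/135= 0.01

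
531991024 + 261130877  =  793121901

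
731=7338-6607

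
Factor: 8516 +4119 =12635=5^1*7^1*19^2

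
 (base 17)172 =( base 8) 632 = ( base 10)410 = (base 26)fk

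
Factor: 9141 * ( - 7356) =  - 67241196 = -  2^2*3^2*11^1*277^1*613^1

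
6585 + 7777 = 14362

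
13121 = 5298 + 7823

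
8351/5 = 8351/5 = 1670.20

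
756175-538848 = 217327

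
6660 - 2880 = 3780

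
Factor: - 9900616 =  - 2^3*11^1*112507^1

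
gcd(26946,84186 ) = 54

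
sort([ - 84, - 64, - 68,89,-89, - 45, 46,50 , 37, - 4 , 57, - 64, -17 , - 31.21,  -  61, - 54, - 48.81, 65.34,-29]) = [ - 89,- 84, - 68, - 64,-64,  -  61,-54 ,-48.81, - 45,  -  31.21, - 29, - 17, - 4,37, 46, 50, 57, 65.34,89 ]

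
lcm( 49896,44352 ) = 399168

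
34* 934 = 31756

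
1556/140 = 11 + 4/35 =11.11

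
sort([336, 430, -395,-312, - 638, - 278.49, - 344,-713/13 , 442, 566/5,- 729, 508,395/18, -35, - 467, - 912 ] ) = [ - 912, -729, - 638, - 467, - 395, - 344,-312, -278.49,-713/13 ,- 35, 395/18, 566/5, 336,430,442, 508]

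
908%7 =5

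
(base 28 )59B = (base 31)4AT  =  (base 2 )1000001010111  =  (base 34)3L1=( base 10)4183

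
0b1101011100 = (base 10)860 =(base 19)275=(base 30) SK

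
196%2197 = 196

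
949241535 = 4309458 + 944932077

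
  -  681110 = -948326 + 267216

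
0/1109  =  0 = 0.00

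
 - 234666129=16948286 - 251614415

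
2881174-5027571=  - 2146397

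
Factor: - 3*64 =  - 192 = - 2^6*3^1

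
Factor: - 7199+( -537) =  - 7736 = - 2^3*967^1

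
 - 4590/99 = - 510/11=-46.36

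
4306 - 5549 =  - 1243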